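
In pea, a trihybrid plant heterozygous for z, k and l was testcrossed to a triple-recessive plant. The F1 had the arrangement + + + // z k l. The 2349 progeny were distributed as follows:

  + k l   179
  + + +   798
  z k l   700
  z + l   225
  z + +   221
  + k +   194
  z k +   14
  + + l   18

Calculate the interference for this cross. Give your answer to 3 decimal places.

0.614

The two rarest classes, + + l and z k +, are the double crossovers. Comparing them with the parentals, only the l allele has switched, so l is the middle locus and the order is k – l – z.
k–l: (419 + 32)/2349 = 0.1920; l–z: (400 + 32)/2349 = 0.1839.
Expected DCO frequency = 0.1920 × 0.1839 ≈ 0.03531; observed = 32/2349 ≈ 0.01362.
Coefficient of coincidence = 0.01362/0.03531 ≈ 0.386; interference = 1 − 0.386 = 0.614.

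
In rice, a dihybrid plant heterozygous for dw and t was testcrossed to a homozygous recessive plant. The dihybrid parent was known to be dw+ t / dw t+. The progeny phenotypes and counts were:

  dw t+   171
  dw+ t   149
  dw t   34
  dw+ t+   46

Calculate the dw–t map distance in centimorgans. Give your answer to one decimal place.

The recombinant classes are dw+ t+ and dw t: 46 + 34 = 80.
Recombination frequency = 80/400 = 0.2000 ≈ 20.0%, i.e. 20.0 centimorgans.

20.0 centimorgans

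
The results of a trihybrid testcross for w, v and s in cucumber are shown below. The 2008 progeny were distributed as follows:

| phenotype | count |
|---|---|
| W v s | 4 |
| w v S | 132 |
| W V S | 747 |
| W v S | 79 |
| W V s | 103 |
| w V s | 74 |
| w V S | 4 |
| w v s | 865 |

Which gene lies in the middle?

w

The two most frequent reciprocal classes, W V S and w v s, are the parental types, so the F1 was W V S / w v s.
The two rarest classes, w V S and W v s, are the double crossovers. Comparing them with the parentals, only the w allele has switched, so w is the middle locus and the order is s – w – v.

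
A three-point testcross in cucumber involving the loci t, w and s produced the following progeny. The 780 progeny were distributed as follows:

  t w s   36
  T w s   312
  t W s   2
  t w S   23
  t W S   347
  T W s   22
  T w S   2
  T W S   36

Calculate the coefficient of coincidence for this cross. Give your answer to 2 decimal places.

The two most frequent reciprocal classes, T w s and t W S, are the parental types, so the F1 was T w s / t W S.
The two rarest classes, T w S and t W s, are the double crossovers. Comparing them with the parentals, only the s allele has switched, so s is the middle locus and the order is w – s – t.
w–s: (45 + 4)/780 = 0.0628; s–t: (72 + 4)/780 = 0.0974.
Expected DCO frequency = 0.0628 × 0.0974 ≈ 0.00612; observed = 4/780 ≈ 0.00513.
Coefficient of coincidence = 0.00513/0.00612 ≈ 0.84.

0.84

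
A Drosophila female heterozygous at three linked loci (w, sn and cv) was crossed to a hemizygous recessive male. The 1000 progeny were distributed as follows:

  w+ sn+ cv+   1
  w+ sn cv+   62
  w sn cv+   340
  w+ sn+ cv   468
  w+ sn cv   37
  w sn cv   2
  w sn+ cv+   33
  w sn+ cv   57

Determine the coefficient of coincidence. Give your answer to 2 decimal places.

0.34

The two most frequent reciprocal classes, w sn cv+ and w+ sn+ cv, are the parental types, so the F1 was w sn cv+ / w+ sn+ cv.
The two rarest classes, w sn cv and w+ sn+ cv+, are the double crossovers. Comparing them with the parentals, only the cv allele has switched, so cv is the middle locus and the order is sn – cv – w.
sn–cv: (70 + 3)/1000 = 0.0730; cv–w: (119 + 3)/1000 = 0.1220.
Expected DCO frequency = 0.0730 × 0.1220 ≈ 0.00891; observed = 3/1000 ≈ 0.00300.
Coefficient of coincidence = 0.00300/0.00891 ≈ 0.34.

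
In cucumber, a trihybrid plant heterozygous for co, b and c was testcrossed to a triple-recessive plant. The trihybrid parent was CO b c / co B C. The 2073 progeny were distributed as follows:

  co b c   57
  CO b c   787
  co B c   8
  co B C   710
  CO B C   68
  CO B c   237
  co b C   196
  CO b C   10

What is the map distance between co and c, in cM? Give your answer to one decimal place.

The two rarest classes, CO b C and co B c, are the double crossovers. Comparing them with the parentals, only the c allele has switched, so c is the middle locus and the order is co – c – b.
Crossovers in the co–c interval produce the single-crossover classes co b c and CO B C (57 + 68 = 125) plus the double crossovers (18).
RF(co–c) = (125 + 18) / 2073 = 143/2073 = 0.0690 → 6.9 cM.

6.9 cM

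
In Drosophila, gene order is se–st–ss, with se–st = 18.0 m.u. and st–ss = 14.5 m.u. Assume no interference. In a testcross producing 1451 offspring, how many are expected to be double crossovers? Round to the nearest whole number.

Map distances give recombination frequencies of 0.180 and 0.145 for the two intervals.
With no interference, expected double-crossover frequency = 0.180 × 0.145 = 0.02610.
Expected number = 0.02610 × 1451 = 37.87 ≈ 38.

38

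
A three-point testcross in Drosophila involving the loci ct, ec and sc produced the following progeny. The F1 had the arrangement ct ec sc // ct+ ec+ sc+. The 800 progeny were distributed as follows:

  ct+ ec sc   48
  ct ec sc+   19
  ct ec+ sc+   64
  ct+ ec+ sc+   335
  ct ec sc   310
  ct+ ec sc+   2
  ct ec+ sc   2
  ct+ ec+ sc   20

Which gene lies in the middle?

The two rarest classes, ct ec+ sc and ct+ ec sc+, are the double crossovers. Comparing them with the parentals, only the ec allele has switched, so ec is the middle locus and the order is sc – ec – ct.

ec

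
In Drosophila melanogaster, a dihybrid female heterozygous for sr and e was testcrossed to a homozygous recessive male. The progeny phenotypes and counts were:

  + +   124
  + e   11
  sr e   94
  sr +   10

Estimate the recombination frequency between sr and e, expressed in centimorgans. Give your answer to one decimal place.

The two most frequent classes, + + (124) and sr e (94), are the parental types, so the F1 was + + / sr e.
The recombinant classes are + e and sr +: 11 + 10 = 21.
Recombination frequency = 21/239 = 0.0879 ≈ 8.8%, i.e. 8.8 centimorgans.

8.8 centimorgans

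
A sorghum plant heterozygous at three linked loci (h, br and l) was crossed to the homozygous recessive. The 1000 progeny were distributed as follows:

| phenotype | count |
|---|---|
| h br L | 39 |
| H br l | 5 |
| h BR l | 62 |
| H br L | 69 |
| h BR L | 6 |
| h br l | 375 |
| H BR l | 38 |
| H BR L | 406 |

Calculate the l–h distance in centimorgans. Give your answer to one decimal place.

The two most frequent reciprocal classes, H BR L and h br l, are the parental types, so the F1 was H BR L / h br l.
The two rarest classes, h BR L and H br l, are the double crossovers. Comparing them with the parentals, only the h allele has switched, so h is the middle locus and the order is l – h – br.
Crossovers in the l–h interval produce the single-crossover classes H BR l and h br L (38 + 39 = 77) plus the double crossovers (11).
RF(l–h) = (77 + 11) / 1000 = 88/1000 = 0.0880 → 8.8 centimorgans.

8.8 centimorgans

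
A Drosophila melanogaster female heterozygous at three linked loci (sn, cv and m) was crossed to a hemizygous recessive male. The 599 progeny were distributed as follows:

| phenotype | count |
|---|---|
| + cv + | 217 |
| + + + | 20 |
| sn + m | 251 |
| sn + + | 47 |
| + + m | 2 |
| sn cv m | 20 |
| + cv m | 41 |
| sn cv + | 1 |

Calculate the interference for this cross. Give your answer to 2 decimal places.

0.54

The two most frequent reciprocal classes, sn + m and + cv +, are the parental types, so the F1 was sn + m / + cv +.
The two rarest classes, + + m and sn cv +, are the double crossovers. Comparing them with the parentals, only the sn allele has switched, so sn is the middle locus and the order is cv – sn – m.
cv–sn: (40 + 3)/599 = 0.0718; sn–m: (88 + 3)/599 = 0.1519.
Expected DCO frequency = 0.0718 × 0.1519 ≈ 0.01091; observed = 3/599 ≈ 0.00501.
Coefficient of coincidence = 0.00501/0.01091 ≈ 0.46; interference = 1 − 0.46 = 0.54.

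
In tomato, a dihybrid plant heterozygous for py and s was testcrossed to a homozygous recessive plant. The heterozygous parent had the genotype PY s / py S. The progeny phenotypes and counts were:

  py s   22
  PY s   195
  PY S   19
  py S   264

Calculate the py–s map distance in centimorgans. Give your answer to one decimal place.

8.2 centimorgans

The recombinant classes are PY S and py s: 19 + 22 = 41.
Recombination frequency = 41/500 = 0.0820 ≈ 8.2%, i.e. 8.2 centimorgans.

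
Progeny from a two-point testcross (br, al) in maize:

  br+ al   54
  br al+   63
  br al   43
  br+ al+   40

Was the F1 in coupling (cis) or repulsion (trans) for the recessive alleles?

trans

The two most frequent classes are br+ al (54) and br al+ (63); these are the parental (non-recombinant) types.
So the F1 carried br+ al on one chromosome and br al+ on the other — the recessive alleles are on opposite chromosomes (trans / repulsion).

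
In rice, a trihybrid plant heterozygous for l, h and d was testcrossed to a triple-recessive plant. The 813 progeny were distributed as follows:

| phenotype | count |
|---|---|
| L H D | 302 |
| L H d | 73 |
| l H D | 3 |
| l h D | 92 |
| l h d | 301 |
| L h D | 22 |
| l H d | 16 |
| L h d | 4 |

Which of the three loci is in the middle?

The two most frequent reciprocal classes, l h d and L H D, are the parental types, so the F1 was l h d / L H D.
The two rarest classes, L h d and l H D, are the double crossovers. Comparing them with the parentals, only the l allele has switched, so l is the middle locus and the order is d – l – h.

l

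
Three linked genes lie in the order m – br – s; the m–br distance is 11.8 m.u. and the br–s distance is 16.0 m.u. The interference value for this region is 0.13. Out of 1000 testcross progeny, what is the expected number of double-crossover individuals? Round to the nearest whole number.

Map distances give recombination frequencies of 0.118 and 0.160 for the two intervals.
With interference 0.13 (so coincidence = 0.87), expected double-crossover frequency = 0.118 × 0.160 × 0.87 = 0.01643.
Expected number = 0.01643 × 1000 = 16.43 ≈ 16.

16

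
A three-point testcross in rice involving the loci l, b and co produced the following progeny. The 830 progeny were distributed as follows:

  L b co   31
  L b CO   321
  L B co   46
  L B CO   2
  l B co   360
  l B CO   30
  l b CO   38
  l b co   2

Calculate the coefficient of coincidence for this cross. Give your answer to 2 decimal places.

0.58

The two most frequent reciprocal classes, L b CO and l B co, are the parental types, so the F1 was L b CO / l B co.
The two rarest classes, L B CO and l b co, are the double crossovers. Comparing them with the parentals, only the b allele has switched, so b is the middle locus and the order is l – b – co.
l–b: (84 + 4)/830 = 0.1060; b–co: (61 + 4)/830 = 0.0783.
Expected DCO frequency = 0.1060 × 0.0783 ≈ 0.00830; observed = 4/830 ≈ 0.00482.
Coefficient of coincidence = 0.00482/0.00830 ≈ 0.58.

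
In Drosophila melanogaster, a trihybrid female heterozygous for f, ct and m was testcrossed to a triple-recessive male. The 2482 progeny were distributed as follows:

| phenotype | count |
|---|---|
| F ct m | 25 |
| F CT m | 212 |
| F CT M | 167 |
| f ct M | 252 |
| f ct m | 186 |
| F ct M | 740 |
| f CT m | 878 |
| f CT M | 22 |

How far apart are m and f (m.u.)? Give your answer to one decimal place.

The two most frequent reciprocal classes, F ct M and f CT m, are the parental types, so the F1 was F ct M / f CT m.
The two rarest classes, F ct m and f CT M, are the double crossovers. Comparing them with the parentals, only the m allele has switched, so m is the middle locus and the order is ct – m – f.
Crossovers in the m–f interval produce the single-crossover classes f ct M and F CT m (252 + 212 = 464) plus the double crossovers (47).
RF(m–f) = (464 + 47) / 2482 = 511/2482 = 0.2059 → 20.6 m.u.

20.6 m.u.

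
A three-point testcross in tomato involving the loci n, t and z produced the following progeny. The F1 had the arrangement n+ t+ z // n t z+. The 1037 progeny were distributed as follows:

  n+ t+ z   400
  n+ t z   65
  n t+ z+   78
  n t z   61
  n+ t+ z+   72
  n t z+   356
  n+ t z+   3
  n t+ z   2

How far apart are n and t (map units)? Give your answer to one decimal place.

The two rarest classes, n t+ z and n+ t z+, are the double crossovers. Comparing them with the parentals, only the n allele has switched, so n is the middle locus and the order is z – n – t.
Crossovers in the n–t interval produce the single-crossover classes n+ t z and n t+ z+ (65 + 78 = 143) plus the double crossovers (5).
RF(n–t) = (143 + 5) / 1037 = 148/1037 = 0.1427 → 14.3 map units.

14.3 map units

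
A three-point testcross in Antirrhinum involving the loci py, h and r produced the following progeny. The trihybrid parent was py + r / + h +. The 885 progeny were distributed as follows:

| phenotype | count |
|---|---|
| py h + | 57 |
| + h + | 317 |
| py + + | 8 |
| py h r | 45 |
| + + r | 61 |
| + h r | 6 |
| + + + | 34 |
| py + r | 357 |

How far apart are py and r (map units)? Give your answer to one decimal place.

14.9 map units

The two rarest classes, py + + and + h r, are the double crossovers. Comparing them with the parentals, only the r allele has switched, so r is the middle locus and the order is py – r – h.
Crossovers in the py–r interval produce the single-crossover classes + + r and py h + (61 + 57 = 118) plus the double crossovers (14).
RF(py–r) = (118 + 14) / 885 = 132/885 = 0.1492 → 14.9 map units.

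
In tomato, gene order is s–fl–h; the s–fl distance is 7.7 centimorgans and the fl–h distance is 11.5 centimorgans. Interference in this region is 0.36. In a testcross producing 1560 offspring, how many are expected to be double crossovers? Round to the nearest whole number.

9

Map distances give recombination frequencies of 0.077 and 0.115 for the two intervals.
With interference 0.36 (so coincidence = 0.64), expected double-crossover frequency = 0.077 × 0.115 × 0.64 = 0.00567.
Expected number = 0.00567 × 1560 = 8.84 ≈ 9.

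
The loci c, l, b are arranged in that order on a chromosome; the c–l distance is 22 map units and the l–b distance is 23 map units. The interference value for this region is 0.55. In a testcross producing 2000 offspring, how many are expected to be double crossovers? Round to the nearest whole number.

Map distances give recombination frequencies of 0.220 and 0.230 for the two intervals.
With interference 0.55 (so coincidence = 0.45), expected double-crossover frequency = 0.220 × 0.230 × 0.45 = 0.02277.
Expected number = 0.02277 × 2000 = 45.54 ≈ 46.

46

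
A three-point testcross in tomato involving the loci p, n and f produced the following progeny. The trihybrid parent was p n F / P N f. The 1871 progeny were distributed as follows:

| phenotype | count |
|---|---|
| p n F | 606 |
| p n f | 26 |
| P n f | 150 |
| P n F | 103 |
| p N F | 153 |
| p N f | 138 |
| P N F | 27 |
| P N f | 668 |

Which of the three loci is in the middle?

f

The two rarest classes, p n f and P N F, are the double crossovers. Comparing them with the parentals, only the f allele has switched, so f is the middle locus and the order is n – f – p.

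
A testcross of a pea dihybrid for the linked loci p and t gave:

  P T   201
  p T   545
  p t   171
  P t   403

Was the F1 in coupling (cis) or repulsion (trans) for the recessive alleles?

The two most frequent classes are P t (403) and p T (545); these are the parental (non-recombinant) types.
So the F1 carried P t on one chromosome and p T on the other — the recessive alleles are on opposite chromosomes (trans / repulsion).

trans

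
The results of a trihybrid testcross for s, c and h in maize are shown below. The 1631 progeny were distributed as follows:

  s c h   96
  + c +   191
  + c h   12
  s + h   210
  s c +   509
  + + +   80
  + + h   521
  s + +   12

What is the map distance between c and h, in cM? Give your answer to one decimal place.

The two most frequent reciprocal classes, + + h and s c +, are the parental types, so the F1 was + + h / s c +.
The two rarest classes, + c h and s + +, are the double crossovers. Comparing them with the parentals, only the c allele has switched, so c is the middle locus and the order is h – c – s.
Crossovers in the h–c interval produce the single-crossover classes + + + and s c h (80 + 96 = 176) plus the double crossovers (24).
RF(h–c) = (176 + 24) / 1631 = 200/1631 = 0.1226 → 12.3 cM.

12.3 cM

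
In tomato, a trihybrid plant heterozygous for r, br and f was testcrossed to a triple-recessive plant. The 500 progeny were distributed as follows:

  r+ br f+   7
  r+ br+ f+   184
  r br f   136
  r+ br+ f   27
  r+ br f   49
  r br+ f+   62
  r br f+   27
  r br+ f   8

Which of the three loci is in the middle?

br

The two most frequent reciprocal classes, r+ br+ f+ and r br f, are the parental types, so the F1 was r+ br+ f+ / r br f.
The two rarest classes, r+ br f+ and r br+ f, are the double crossovers. Comparing them with the parentals, only the br allele has switched, so br is the middle locus and the order is r – br – f.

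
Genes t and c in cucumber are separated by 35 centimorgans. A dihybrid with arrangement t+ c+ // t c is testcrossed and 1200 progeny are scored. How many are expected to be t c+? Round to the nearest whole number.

210

A map distance of 35 centimorgans corresponds to a recombination frequency of 0.350.
The F1 is t+ c+ / t c, so t c+ is a recombinant gamete class with expected frequency r/2 = 0.350/2 = 0.1750.
Expected number = 0.1750 × 1200 = 210.00 ≈ 210.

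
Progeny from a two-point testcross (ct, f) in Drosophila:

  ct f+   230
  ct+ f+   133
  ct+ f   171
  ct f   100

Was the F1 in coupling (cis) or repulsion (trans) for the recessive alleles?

The two most frequent classes are ct+ f (171) and ct f+ (230); these are the parental (non-recombinant) types.
So the F1 carried ct+ f on one chromosome and ct f+ on the other — the recessive alleles are on opposite chromosomes (trans / repulsion).

trans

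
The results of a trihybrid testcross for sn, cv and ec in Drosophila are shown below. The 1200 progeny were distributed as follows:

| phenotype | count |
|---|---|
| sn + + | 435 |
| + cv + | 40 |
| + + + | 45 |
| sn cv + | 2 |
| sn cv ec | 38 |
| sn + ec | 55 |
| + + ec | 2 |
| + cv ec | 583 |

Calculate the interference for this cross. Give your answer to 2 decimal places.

The two most frequent reciprocal classes, sn + + and + cv ec, are the parental types, so the F1 was sn + + / + cv ec.
The two rarest classes, sn cv + and + + ec, are the double crossovers. Comparing them with the parentals, only the cv allele has switched, so cv is the middle locus and the order is ec – cv – sn.
ec–cv: (95 + 4)/1200 = 0.0825; cv–sn: (83 + 4)/1200 = 0.0725.
Expected DCO frequency = 0.0825 × 0.0725 ≈ 0.00598; observed = 4/1200 ≈ 0.00333.
Coefficient of coincidence = 0.00333/0.00598 ≈ 0.56; interference = 1 − 0.56 = 0.44.

0.44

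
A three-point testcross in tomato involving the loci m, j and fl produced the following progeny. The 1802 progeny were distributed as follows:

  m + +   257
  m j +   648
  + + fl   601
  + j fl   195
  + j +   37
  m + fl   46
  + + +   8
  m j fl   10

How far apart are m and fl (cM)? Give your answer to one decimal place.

The two most frequent reciprocal classes, + + fl and m j +, are the parental types, so the F1 was + + fl / m j +.
The two rarest classes, + + + and m j fl, are the double crossovers. Comparing them with the parentals, only the fl allele has switched, so fl is the middle locus and the order is m – fl – j.
Crossovers in the m–fl interval produce the single-crossover classes m + fl and + j + (46 + 37 = 83) plus the double crossovers (18).
RF(m–fl) = (83 + 18) / 1802 = 101/1802 = 0.0560 → 5.6 cM.

5.6 cM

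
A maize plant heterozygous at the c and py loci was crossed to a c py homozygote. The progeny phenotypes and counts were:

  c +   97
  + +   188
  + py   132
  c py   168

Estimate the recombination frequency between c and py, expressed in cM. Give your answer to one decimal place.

39.1 cM

The two most frequent classes, + + (188) and c py (168), are the parental types, so the F1 was + + / c py.
The recombinant classes are + py and c +: 132 + 97 = 229.
Recombination frequency = 229/585 = 0.3915 ≈ 39.1%, i.e. 39.1 cM.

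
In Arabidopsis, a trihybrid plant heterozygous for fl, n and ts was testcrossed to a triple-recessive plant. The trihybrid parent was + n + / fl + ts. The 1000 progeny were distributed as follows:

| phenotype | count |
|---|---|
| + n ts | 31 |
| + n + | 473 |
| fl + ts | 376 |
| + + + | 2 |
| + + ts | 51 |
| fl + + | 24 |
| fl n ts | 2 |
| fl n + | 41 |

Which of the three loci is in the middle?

The two rarest classes, + + + and fl n ts, are the double crossovers. Comparing them with the parentals, only the n allele has switched, so n is the middle locus and the order is fl – n – ts.

n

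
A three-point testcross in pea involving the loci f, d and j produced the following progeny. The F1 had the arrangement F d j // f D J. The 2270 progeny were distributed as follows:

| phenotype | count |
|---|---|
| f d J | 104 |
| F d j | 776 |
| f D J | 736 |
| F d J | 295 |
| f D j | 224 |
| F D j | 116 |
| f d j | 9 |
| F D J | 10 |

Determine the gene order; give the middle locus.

The two rarest classes, f d j and F D J, are the double crossovers. Comparing them with the parentals, only the f allele has switched, so f is the middle locus and the order is d – f – j.

f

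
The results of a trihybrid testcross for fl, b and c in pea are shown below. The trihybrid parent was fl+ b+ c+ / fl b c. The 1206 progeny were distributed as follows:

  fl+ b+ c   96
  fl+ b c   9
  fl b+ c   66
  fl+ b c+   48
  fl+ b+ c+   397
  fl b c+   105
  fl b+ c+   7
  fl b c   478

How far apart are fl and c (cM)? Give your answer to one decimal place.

18.0 cM

The two rarest classes, fl b+ c+ and fl+ b c, are the double crossovers. Comparing them with the parentals, only the fl allele has switched, so fl is the middle locus and the order is c – fl – b.
Crossovers in the c–fl interval produce the single-crossover classes fl+ b+ c and fl b c+ (96 + 105 = 201) plus the double crossovers (16).
RF(c–fl) = (201 + 16) / 1206 = 217/1206 = 0.1799 → 18.0 cM.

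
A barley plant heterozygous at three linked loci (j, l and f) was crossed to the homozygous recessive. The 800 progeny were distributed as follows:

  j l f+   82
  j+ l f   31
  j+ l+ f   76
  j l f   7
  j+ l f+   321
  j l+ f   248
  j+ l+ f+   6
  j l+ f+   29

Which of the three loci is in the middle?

l

The two most frequent reciprocal classes, j l+ f and j+ l f+, are the parental types, so the F1 was j l+ f / j+ l f+.
The two rarest classes, j l f and j+ l+ f+, are the double crossovers. Comparing them with the parentals, only the l allele has switched, so l is the middle locus and the order is j – l – f.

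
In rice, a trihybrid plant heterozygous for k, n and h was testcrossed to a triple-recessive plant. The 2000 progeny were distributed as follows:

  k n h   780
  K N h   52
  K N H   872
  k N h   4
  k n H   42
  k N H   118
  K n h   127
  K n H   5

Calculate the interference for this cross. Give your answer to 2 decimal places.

The two most frequent reciprocal classes, k n h and K N H, are the parental types, so the F1 was k n h / K N H.
The two rarest classes, k N h and K n H, are the double crossovers. Comparing them with the parentals, only the n allele has switched, so n is the middle locus and the order is k – n – h.
k–n: (245 + 9)/2000 = 0.1270; n–h: (94 + 9)/2000 = 0.0515.
Expected DCO frequency = 0.1270 × 0.0515 ≈ 0.00654; observed = 9/2000 ≈ 0.00450.
Coefficient of coincidence = 0.00450/0.00654 ≈ 0.69; interference = 1 − 0.69 = 0.31.

0.31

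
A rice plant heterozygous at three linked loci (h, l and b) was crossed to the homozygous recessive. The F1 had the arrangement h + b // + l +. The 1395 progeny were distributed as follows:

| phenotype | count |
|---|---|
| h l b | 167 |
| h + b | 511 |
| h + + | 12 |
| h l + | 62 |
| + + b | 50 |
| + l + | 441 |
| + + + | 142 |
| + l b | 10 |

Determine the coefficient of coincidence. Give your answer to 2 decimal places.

The two rarest classes, h + + and + l b, are the double crossovers. Comparing them with the parentals, only the b allele has switched, so b is the middle locus and the order is l – b – h.
l–b: (309 + 22)/1395 = 0.2373; b–h: (112 + 22)/1395 = 0.0961.
Expected DCO frequency = 0.2373 × 0.0961 ≈ 0.02280; observed = 22/1395 ≈ 0.01577.
Coefficient of coincidence = 0.01577/0.02280 ≈ 0.69.

0.69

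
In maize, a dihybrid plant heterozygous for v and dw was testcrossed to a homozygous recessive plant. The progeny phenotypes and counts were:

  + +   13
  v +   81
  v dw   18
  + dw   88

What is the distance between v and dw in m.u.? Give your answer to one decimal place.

The two most frequent classes, + dw (88) and v + (81), are the parental types, so the F1 was + dw / v +.
The recombinant classes are + + and v dw: 13 + 18 = 31.
Recombination frequency = 31/200 = 0.1550 ≈ 15.5%, i.e. 15.5 m.u.

15.5 m.u.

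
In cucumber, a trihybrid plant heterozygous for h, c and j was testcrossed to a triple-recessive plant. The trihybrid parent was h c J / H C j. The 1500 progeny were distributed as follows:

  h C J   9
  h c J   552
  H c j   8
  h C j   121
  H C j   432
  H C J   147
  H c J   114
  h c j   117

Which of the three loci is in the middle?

The two rarest classes, h C J and H c j, are the double crossovers. Comparing them with the parentals, only the c allele has switched, so c is the middle locus and the order is j – c – h.

c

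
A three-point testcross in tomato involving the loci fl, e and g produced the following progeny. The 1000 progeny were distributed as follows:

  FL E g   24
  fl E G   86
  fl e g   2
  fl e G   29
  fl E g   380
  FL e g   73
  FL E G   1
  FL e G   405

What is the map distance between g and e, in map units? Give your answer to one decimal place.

16.2 map units

The two most frequent reciprocal classes, FL e G and fl E g, are the parental types, so the F1 was FL e G / fl E g.
The two rarest classes, FL E G and fl e g, are the double crossovers. Comparing them with the parentals, only the e allele has switched, so e is the middle locus and the order is g – e – fl.
Crossovers in the g–e interval produce the single-crossover classes FL e g and fl E G (73 + 86 = 159) plus the double crossovers (3).
RF(g–e) = (159 + 3) / 1000 = 162/1000 = 0.1620 → 16.2 map units.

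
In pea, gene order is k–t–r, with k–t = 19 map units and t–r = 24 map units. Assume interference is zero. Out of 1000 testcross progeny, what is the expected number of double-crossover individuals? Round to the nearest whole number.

46

Map distances give recombination frequencies of 0.190 and 0.240 for the two intervals.
With no interference, expected double-crossover frequency = 0.190 × 0.240 = 0.04560.
Expected number = 0.04560 × 1000 = 45.60 ≈ 46.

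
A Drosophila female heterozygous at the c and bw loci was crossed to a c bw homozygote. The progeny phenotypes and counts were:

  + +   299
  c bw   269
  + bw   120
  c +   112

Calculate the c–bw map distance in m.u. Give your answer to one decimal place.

29.0 m.u.

The two most frequent classes, + + (299) and c bw (269), are the parental types, so the F1 was + + / c bw.
The recombinant classes are + bw and c +: 120 + 112 = 232.
Recombination frequency = 232/800 = 0.2900 ≈ 29.0%, i.e. 29.0 m.u.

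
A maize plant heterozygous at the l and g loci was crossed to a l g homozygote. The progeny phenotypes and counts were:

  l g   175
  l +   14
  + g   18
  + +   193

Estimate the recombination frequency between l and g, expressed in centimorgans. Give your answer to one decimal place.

8.0 centimorgans

The two most frequent classes, + + (193) and l g (175), are the parental types, so the F1 was + + / l g.
The recombinant classes are + g and l +: 18 + 14 = 32.
Recombination frequency = 32/400 = 0.0800 ≈ 8.0%, i.e. 8.0 centimorgans.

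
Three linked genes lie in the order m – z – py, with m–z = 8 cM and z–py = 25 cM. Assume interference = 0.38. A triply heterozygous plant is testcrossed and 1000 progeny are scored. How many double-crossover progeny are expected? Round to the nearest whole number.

Map distances give recombination frequencies of 0.080 and 0.250 for the two intervals.
With interference 0.38 (so coincidence = 0.62), expected double-crossover frequency = 0.080 × 0.250 × 0.62 = 0.01240.
Expected number = 0.01240 × 1000 = 12.40 ≈ 12.

12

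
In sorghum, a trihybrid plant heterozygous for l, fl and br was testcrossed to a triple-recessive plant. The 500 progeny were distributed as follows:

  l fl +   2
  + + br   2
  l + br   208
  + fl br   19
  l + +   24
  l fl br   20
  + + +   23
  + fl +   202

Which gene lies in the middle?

The two most frequent reciprocal classes, l + br and + fl +, are the parental types, so the F1 was l + br / + fl +.
The two rarest classes, + + br and l fl +, are the double crossovers. Comparing them with the parentals, only the l allele has switched, so l is the middle locus and the order is fl – l – br.

l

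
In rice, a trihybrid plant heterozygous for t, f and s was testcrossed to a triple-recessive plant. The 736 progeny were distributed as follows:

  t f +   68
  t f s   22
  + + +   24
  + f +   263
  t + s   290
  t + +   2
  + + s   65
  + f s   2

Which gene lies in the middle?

s

The two most frequent reciprocal classes, + f + and t + s, are the parental types, so the F1 was + f + / t + s.
The two rarest classes, + f s and t + +, are the double crossovers. Comparing them with the parentals, only the s allele has switched, so s is the middle locus and the order is t – s – f.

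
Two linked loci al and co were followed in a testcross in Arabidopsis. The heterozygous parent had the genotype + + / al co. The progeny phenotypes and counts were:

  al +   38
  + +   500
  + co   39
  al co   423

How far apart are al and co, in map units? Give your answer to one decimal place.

The recombinant classes are + co and al +: 39 + 38 = 77.
Recombination frequency = 77/1000 = 0.0770 ≈ 7.7%, i.e. 7.7 map units.

7.7 map units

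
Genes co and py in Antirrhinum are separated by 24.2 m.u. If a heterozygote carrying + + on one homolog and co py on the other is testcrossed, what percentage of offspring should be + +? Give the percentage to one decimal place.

A map distance of 24.2 m.u. corresponds to a recombination frequency of 0.242.
The F1 is + + / co py, so + + is a parental gamete class with expected frequency (1 − r)/2 = 0.758/2 = 0.3790.
That is 0.3790 = 37.9% of the progeny.

37.9%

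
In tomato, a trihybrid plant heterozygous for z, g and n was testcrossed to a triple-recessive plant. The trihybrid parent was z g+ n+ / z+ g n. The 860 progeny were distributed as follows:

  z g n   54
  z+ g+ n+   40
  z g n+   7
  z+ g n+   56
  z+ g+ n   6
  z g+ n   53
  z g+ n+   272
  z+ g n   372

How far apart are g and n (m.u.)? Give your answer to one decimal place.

14.2 m.u.

The two rarest classes, z g n+ and z+ g+ n, are the double crossovers. Comparing them with the parentals, only the g allele has switched, so g is the middle locus and the order is n – g – z.
Crossovers in the n–g interval produce the single-crossover classes z g+ n and z+ g n+ (53 + 56 = 109) plus the double crossovers (13).
RF(n–g) = (109 + 13) / 860 = 122/860 = 0.1419 → 14.2 m.u.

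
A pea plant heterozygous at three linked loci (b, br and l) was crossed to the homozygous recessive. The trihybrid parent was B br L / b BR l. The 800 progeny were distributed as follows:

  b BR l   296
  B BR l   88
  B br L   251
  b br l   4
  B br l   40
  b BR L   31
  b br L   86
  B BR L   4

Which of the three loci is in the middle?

br

The two rarest classes, B BR L and b br l, are the double crossovers. Comparing them with the parentals, only the br allele has switched, so br is the middle locus and the order is l – br – b.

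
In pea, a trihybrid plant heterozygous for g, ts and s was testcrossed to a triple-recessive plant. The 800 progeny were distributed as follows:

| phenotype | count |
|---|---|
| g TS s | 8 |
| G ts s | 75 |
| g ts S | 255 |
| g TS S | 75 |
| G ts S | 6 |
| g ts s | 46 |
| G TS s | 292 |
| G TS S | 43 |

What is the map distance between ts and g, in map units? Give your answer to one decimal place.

The two most frequent reciprocal classes, G TS s and g ts S, are the parental types, so the F1 was G TS s / g ts S.
The two rarest classes, g TS s and G ts S, are the double crossovers. Comparing them with the parentals, only the g allele has switched, so g is the middle locus and the order is s – g – ts.
Crossovers in the g–ts interval produce the single-crossover classes G ts s and g TS S (75 + 75 = 150) plus the double crossovers (14).
RF(g–ts) = (150 + 14) / 800 = 164/800 = 0.2050 → 20.5 map units.

20.5 map units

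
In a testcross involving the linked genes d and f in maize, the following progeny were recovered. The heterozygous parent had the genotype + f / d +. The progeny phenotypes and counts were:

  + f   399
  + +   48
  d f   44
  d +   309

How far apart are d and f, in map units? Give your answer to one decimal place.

The recombinant classes are + + and d f: 48 + 44 = 92.
Recombination frequency = 92/800 = 0.1150 ≈ 11.5%, i.e. 11.5 map units.

11.5 map units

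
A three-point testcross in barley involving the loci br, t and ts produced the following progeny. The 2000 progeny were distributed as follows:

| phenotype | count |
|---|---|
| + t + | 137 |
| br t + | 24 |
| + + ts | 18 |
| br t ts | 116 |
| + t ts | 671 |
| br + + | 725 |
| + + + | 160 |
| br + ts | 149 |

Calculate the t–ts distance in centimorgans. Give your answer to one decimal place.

16.4 centimorgans

The two most frequent reciprocal classes, + t ts and br + +, are the parental types, so the F1 was + t ts / br + +.
The two rarest classes, + + ts and br t +, are the double crossovers. Comparing them with the parentals, only the t allele has switched, so t is the middle locus and the order is ts – t – br.
Crossovers in the ts–t interval produce the single-crossover classes + t + and br + ts (137 + 149 = 286) plus the double crossovers (42).
RF(ts–t) = (286 + 42) / 2000 = 328/2000 = 0.1640 → 16.4 centimorgans.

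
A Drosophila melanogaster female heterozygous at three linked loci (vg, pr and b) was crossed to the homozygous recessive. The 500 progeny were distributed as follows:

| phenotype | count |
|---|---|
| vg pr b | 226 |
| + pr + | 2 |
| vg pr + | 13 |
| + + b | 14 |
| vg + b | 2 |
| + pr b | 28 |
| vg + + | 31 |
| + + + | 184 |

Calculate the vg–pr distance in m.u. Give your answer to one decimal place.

The two most frequent reciprocal classes, vg pr b and + + +, are the parental types, so the F1 was vg pr b / + + +.
The two rarest classes, vg + b and + pr +, are the double crossovers. Comparing them with the parentals, only the pr allele has switched, so pr is the middle locus and the order is vg – pr – b.
Crossovers in the vg–pr interval produce the single-crossover classes + pr b and vg + + (28 + 31 = 59) plus the double crossovers (4).
RF(vg–pr) = (59 + 4) / 500 = 63/500 = 0.1260 → 12.6 m.u.

12.6 m.u.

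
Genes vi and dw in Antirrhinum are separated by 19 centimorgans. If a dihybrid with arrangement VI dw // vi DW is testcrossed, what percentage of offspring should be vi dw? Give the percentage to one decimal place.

A map distance of 19 centimorgans corresponds to a recombination frequency of 0.190.
The F1 is VI dw / vi DW, so vi dw is a recombinant gamete class with expected frequency r/2 = 0.190/2 = 0.0950.
That is 0.0950 = 9.5% of the progeny.

9.5%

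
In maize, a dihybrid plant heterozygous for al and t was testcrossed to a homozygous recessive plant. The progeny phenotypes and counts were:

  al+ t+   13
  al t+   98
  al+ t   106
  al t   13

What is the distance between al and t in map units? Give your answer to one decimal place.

The two most frequent classes, al+ t (106) and al t+ (98), are the parental types, so the F1 was al+ t / al t+.
The recombinant classes are al+ t+ and al t: 13 + 13 = 26.
Recombination frequency = 26/230 = 0.1130 ≈ 11.3%, i.e. 11.3 map units.

11.3 map units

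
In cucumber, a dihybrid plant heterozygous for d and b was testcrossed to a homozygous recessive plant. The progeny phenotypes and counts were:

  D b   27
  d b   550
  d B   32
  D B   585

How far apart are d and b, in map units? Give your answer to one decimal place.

4.9 map units

The two most frequent classes, D B (585) and d b (550), are the parental types, so the F1 was D B / d b.
The recombinant classes are D b and d B: 27 + 32 = 59.
Recombination frequency = 59/1194 = 0.0494 ≈ 4.9%, i.e. 4.9 map units.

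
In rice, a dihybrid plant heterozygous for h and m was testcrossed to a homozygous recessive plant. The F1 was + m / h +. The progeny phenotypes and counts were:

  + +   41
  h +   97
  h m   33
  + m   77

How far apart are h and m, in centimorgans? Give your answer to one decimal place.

The recombinant classes are + + and h m: 41 + 33 = 74.
Recombination frequency = 74/248 = 0.2984 ≈ 29.8%, i.e. 29.8 centimorgans.

29.8 centimorgans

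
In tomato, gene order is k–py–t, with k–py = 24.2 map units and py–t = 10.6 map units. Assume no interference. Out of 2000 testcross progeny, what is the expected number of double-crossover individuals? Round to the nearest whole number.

51

Map distances give recombination frequencies of 0.242 and 0.106 for the two intervals.
With no interference, expected double-crossover frequency = 0.242 × 0.106 = 0.02565.
Expected number = 0.02565 × 2000 = 51.30 ≈ 51.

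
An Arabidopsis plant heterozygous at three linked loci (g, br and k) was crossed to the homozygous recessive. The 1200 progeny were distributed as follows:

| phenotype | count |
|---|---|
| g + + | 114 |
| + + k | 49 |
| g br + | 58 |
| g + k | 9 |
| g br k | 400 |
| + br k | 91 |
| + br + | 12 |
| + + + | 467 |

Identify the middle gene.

br

The two most frequent reciprocal classes, + + + and g br k, are the parental types, so the F1 was + + + / g br k.
The two rarest classes, + br + and g + k, are the double crossovers. Comparing them with the parentals, only the br allele has switched, so br is the middle locus and the order is k – br – g.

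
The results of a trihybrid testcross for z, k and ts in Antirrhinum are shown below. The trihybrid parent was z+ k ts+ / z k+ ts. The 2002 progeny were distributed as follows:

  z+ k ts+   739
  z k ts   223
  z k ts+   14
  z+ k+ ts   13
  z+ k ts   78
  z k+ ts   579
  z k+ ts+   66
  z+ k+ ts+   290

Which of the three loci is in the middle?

z

The two rarest classes, z k ts+ and z+ k+ ts, are the double crossovers. Comparing them with the parentals, only the z allele has switched, so z is the middle locus and the order is ts – z – k.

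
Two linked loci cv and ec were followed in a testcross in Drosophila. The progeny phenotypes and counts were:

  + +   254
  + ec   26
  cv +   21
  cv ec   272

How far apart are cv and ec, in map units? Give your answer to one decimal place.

The two most frequent classes, + + (254) and cv ec (272), are the parental types, so the F1 was + + / cv ec.
The recombinant classes are + ec and cv +: 26 + 21 = 47.
Recombination frequency = 47/573 = 0.0820 ≈ 8.2%, i.e. 8.2 map units.

8.2 map units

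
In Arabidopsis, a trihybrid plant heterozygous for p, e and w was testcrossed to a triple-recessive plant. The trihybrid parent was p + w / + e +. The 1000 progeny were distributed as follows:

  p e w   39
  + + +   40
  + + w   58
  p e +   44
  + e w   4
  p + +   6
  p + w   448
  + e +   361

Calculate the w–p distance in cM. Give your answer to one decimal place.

11.2 cM

The two rarest classes, p + + and + e w, are the double crossovers. Comparing them with the parentals, only the w allele has switched, so w is the middle locus and the order is e – w – p.
Crossovers in the w–p interval produce the single-crossover classes + + w and p e + (58 + 44 = 102) plus the double crossovers (10).
RF(w–p) = (102 + 10) / 1000 = 112/1000 = 0.1120 → 11.2 cM.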